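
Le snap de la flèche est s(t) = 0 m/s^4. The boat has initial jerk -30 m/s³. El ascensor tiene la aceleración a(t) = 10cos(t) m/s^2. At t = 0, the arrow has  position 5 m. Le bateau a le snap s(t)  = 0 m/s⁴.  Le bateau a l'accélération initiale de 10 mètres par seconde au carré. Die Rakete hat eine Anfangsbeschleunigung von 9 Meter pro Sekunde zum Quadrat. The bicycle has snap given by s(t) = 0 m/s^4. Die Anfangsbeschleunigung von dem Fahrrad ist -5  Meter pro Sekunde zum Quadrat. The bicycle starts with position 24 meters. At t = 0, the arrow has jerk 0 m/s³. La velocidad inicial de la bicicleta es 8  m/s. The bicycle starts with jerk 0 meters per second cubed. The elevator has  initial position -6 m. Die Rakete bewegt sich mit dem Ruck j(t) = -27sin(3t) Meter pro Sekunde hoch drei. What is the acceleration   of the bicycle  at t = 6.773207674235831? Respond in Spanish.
Debemos encontrar la antiderivada de nuestra ecuación del snap s(t) = 0 2 veces. Integrando el snap y usando la condición inicial j(0) = 0, obtenemos j(t) = 0. Integrando la sacudida y usando la condición inicial a(0) = -5, obtenemos a(t) = -5. Tenemos la aceleración a(t) = -5. Sustituyendo t = 6.773207674235831: a(6.773207674235831) = -5.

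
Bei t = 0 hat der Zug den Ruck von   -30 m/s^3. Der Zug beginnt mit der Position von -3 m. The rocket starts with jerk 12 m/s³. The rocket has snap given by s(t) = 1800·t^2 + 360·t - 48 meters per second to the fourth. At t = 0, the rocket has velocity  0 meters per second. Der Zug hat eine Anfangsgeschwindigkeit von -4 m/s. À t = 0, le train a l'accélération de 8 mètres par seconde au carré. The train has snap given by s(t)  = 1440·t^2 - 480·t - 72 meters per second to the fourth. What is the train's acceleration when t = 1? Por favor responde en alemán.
Wir müssen unsere Gleichung für den Snap s(t) = 1440·t^2 - 480·t - 72 2-mal integrieren. Die Stammfunktion von dem Snap ist der Ruck. Mit j(0) = -30 erhalten wir j(t) = 480·t^3 - 240·t^2 - 72·t - 30. Das Integral von dem Ruck ist die Beschleunigung. Mit a(0) = 8 erhalten wir a(t) = 120·t^4 - 80·t^3 - 36·t^2 - 30·t + 8. Mit a(t) = 120·t^4 - 80·t^3 - 36·t^2 - 30·t + 8 und Einsetzen von t = 1, finden wir a = -18.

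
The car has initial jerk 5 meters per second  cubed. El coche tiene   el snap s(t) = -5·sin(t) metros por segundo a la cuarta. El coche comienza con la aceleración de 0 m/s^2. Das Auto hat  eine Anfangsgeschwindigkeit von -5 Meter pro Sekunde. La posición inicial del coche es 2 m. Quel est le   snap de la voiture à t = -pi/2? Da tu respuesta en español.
Tenemos el snap s(t) = -5·sin(t). Sustituyendo t = -pi/2: s(-pi/2) = 5.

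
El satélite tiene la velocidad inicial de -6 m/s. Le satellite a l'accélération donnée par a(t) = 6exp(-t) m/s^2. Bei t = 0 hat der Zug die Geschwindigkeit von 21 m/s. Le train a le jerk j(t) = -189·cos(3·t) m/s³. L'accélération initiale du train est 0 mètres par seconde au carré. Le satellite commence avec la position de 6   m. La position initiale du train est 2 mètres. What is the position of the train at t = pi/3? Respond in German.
Wir müssen unsere Gleichung für den Ruck j(t) = -189·cos(3·t) 3-mal integrieren. Das Integral von dem Ruck ist die Beschleunigung. Mit a(0) = 0 erhalten wir a(t) = -63·sin(3·t). Durch Integration von der Beschleunigung und Verwendung der Anfangsbedingung v(0) = 21, erhalten wir v(t) = 21·cos(3·t). Das Integral von der Geschwindigkeit, mit x(0) = 2, ergibt die Position: x(t) = 7·sin(3·t) + 2. Aus der Gleichung für die Position x(t) = 7·sin(3·t) + 2, setzen wir t = pi/3 ein und erhalten x = 2.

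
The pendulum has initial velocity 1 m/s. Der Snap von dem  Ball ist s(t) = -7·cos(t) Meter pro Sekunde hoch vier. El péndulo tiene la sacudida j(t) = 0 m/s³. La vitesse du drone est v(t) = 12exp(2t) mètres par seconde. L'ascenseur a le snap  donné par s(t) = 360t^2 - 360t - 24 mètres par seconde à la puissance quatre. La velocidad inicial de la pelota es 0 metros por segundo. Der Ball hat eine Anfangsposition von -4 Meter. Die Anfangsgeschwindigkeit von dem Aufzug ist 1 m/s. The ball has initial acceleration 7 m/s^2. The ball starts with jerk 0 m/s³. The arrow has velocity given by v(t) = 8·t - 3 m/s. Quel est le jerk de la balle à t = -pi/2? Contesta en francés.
En partant du snap s(t) = -7·cos(t), nous prenons 1 intégrale. En prenant ∫s(t)dt et en appliquant j(0) = 0, nous trouvons j(t) = -7·sin(t). De l'équation du jerk j(t) = -7·sin(t), nous substituons t = -pi/2 pour obtenir j = 7.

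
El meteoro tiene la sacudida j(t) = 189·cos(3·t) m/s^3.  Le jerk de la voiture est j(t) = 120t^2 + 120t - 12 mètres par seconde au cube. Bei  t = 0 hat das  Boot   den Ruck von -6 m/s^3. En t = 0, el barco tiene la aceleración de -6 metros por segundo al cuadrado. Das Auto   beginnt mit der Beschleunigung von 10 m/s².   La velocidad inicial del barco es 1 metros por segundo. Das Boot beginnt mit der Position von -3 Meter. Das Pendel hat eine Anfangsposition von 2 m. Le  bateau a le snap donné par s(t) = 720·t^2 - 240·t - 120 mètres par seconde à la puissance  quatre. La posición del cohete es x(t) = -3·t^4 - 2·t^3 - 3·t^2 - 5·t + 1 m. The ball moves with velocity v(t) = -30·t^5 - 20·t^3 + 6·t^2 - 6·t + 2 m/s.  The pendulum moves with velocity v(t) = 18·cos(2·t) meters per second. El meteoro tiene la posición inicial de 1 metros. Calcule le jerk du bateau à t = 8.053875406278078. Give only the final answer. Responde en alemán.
Die Antwort ist 116623.080857888.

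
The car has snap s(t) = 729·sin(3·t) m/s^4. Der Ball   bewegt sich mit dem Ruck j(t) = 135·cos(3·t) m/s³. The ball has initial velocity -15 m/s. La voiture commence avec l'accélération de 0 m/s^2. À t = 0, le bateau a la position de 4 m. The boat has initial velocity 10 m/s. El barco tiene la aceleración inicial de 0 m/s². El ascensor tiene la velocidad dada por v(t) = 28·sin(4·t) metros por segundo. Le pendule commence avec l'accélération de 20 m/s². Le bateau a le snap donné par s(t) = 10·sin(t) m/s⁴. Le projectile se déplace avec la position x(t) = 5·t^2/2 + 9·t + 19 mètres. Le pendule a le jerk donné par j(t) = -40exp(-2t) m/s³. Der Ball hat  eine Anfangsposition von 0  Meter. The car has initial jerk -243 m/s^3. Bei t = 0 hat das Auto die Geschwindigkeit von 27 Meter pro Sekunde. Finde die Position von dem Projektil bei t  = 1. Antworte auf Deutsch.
Wir haben die Position x(t) = 5·t^2/2 + 9·t + 19. Durch Einsetzen von t = 1: x(1) = 61/2.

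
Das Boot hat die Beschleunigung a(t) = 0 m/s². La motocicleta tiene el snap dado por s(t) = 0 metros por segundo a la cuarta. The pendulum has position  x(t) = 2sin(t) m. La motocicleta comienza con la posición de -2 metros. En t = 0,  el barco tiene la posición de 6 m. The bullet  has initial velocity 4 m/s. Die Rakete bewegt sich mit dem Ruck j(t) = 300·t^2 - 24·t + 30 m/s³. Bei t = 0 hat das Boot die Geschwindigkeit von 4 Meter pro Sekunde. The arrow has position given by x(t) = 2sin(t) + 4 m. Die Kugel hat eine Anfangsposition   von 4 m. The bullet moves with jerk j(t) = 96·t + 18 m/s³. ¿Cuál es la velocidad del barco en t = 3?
Para resolver esto, necesitamos tomar 1 antiderivada de nuestra ecuación de la aceleración a(t) = 0. La antiderivada de la aceleración es la velocidad. Usando v(0) = 4, obtenemos v(t) = 4. De la ecuación de la velocidad v(t) = 4, sustituimos t = 3 para obtener v = 4.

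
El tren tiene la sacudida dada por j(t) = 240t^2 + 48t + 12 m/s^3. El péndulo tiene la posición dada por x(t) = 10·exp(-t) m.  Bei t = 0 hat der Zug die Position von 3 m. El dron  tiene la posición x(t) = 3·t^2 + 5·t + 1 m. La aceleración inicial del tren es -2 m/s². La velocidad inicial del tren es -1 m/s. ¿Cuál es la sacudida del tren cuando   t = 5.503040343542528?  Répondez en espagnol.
Tenemos la sacudida j(t) = 240·t^2 + 48·t + 12. Sustituyendo t = 5.503040343542528: j(5.503040343542528) = 7544.17466192764.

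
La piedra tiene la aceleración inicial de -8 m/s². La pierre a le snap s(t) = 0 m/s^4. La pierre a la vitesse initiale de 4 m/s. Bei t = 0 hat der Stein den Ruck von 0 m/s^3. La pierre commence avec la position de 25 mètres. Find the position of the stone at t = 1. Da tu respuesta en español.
Partiendo del snap s(t) = 0, tomamos 4 antiderivadas. La antiderivada del snap, con j(0) = 0, da la sacudida: j(t) = 0. Integrando la sacudida y usando la condición inicial a(0) = -8, obtenemos a(t) = -8. La integral de la aceleración, con v(0) = 4, da la velocidad: v(t) = 4 - 8·t. Integrando la velocidad y usando la condición inicial x(0) = 25, obtenemos x(t) = -4·t^2 + 4·t + 25. Tenemos la posición x(t) = -4·t^2 + 4·t + 25. Sustituyendo t = 1: x(1) = 25.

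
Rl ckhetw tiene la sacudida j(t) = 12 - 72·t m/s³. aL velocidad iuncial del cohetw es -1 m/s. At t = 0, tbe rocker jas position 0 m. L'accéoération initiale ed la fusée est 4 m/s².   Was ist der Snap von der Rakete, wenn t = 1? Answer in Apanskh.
Debemos derivar nuestra ecuación de la sacudida j(t) = 12 - 72·t 1 vez. Tomando d/dt de j(t), encontramos s(t) = -72. Tenemos el snap s(t) = -72. Sustituyendo t = 1: s(1) = -72.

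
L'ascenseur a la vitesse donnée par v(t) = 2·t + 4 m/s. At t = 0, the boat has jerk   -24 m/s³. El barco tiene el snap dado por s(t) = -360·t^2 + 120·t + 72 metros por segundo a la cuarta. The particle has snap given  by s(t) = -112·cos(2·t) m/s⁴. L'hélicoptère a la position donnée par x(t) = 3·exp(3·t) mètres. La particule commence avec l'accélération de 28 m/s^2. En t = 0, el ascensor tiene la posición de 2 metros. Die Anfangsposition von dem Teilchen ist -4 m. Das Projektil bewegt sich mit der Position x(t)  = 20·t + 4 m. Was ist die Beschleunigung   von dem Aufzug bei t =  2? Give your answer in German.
Ausgehend von der Geschwindigkeit v(t) = 2·t + 4, nehmen wir 1 Ableitung. Mit d/dt von v(t) finden wir a(t) = 2. Mit a(t) = 2 und Einsetzen von t = 2, finden wir a = 2.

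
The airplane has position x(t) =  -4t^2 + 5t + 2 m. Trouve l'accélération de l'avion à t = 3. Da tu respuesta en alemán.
Um dies zu lösen, müssen wir 2 Ableitungen unserer Gleichung für die Position x(t) = -4·t^2 + 5·t + 2 nehmen. Durch Ableiten von der Position erhalten wir die Geschwindigkeit: v(t) = 5 - 8·t. Durch Ableiten von der Geschwindigkeit erhalten wir die Beschleunigung: a(t) = -8. Aus der Gleichung für die Beschleunigung a(t) = -8, setzen wir t = 3 ein und erhalten a = -8.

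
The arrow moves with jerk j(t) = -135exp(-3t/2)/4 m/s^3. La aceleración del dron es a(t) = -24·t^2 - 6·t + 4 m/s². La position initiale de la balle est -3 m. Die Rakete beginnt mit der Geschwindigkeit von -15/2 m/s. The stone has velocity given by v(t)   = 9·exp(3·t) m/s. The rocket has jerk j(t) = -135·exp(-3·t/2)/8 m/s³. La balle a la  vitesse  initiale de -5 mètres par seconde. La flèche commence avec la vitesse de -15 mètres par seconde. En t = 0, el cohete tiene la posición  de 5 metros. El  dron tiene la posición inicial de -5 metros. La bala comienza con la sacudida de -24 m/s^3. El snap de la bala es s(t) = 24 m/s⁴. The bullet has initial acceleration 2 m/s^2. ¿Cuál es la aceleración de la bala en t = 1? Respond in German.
Um dies zu lösen, müssen wir 2 Stammfunktionen unserer Gleichung für den Snap s(t) = 24 finden. Durch Integration von dem Snap und Verwendung der Anfangsbedingung j(0) = -24, erhalten wir j(t) = 24·t - 24. Die Stammfunktion von dem Ruck ist die Beschleunigung. Mit a(0) = 2 erhalten wir a(t) = 12·t^2 - 24·t + 2. Aus der Gleichung für die Beschleunigung a(t) = 12·t^2 - 24·t + 2, setzen wir t = 1 ein und erhalten a = -10.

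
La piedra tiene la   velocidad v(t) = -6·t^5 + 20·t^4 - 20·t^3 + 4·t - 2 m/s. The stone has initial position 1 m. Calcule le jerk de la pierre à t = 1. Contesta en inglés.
We must differentiate our velocity equation v(t) = -6·t^5 + 20·t^4 - 20·t^3 + 4·t - 2 2 times. Taking d/dt of v(t), we find a(t) = -30·t^4 + 80·t^3 - 60·t^2 + 4. The derivative of acceleration gives jerk: j(t) = -120·t^3 + 240·t^2 - 120·t. Using j(t) = -120·t^3 + 240·t^2 - 120·t and substituting t = 1, we find j = 0.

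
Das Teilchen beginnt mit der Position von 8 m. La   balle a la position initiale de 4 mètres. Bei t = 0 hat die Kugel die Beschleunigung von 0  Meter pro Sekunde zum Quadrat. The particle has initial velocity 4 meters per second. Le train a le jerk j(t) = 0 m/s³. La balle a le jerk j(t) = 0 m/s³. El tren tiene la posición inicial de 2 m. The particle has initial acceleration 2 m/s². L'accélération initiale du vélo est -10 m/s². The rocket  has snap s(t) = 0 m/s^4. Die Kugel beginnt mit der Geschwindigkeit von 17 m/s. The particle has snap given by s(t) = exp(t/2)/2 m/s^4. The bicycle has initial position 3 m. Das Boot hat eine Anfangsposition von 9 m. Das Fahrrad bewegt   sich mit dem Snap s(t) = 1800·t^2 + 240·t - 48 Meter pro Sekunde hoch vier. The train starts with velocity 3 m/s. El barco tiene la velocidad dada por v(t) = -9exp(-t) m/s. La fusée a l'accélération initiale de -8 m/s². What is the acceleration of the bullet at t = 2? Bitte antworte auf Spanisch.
Para resolver esto, necesitamos tomar 1 integral de nuestra ecuación de la sacudida j(t) = 0. Tomando ∫j(t)dt y aplicando a(0) = 0, encontramos a(t) = 0. Usando a(t) = 0 y sustituyendo t = 2, encontramos a = 0.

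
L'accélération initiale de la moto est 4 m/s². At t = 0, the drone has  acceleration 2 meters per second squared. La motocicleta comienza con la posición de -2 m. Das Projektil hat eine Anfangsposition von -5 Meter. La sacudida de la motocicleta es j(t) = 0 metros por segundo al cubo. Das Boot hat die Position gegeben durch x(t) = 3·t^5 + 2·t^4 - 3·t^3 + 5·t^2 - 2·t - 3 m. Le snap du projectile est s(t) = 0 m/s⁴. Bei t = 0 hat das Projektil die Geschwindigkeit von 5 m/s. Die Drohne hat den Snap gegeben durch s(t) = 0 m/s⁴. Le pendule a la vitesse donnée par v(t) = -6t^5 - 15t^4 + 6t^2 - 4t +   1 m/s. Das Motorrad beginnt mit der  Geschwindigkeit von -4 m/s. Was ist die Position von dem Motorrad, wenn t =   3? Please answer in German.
Ausgehend von dem Ruck j(t) = 0, nehmen wir 3 Stammfunktionen. Das Integral von dem Ruck, mit a(0) = 4, ergibt die Beschleunigung: a(t) = 4. Mit ∫a(t)dt und Anwendung von v(0) = -4, finden wir v(t) = 4·t - 4. Mit ∫v(t)dt und Anwendung von x(0) = -2, finden wir x(t) = 2·t^2 - 4·t - 2. Mit x(t) = 2·t^2 - 4·t - 2 und Einsetzen von t = 3, finden wir x = 4.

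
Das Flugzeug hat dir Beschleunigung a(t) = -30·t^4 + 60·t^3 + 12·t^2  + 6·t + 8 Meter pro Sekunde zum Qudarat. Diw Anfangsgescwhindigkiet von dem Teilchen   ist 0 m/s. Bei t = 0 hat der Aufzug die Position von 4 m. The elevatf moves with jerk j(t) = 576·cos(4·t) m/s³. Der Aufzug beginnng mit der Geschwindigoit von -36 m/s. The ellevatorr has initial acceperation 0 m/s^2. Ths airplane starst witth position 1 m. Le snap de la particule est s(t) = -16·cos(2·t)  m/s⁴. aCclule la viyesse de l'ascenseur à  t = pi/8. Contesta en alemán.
Wir müssen das Integral unserer Gleichung für den Ruck j(t) = 576·cos(4·t) 2-mal finden. Das Integral von dem Ruck, mit a(0) = 0, ergibt die Beschleunigung: a(t) = 144·sin(4·t). Die Stammfunktion von der Beschleunigung, mit v(0) = -36, ergibt die Geschwindigkeit: v(t) = -36·cos(4·t). Mit v(t) = -36·cos(4·t) und Einsetzen von t = pi/8, finden wir v = 0.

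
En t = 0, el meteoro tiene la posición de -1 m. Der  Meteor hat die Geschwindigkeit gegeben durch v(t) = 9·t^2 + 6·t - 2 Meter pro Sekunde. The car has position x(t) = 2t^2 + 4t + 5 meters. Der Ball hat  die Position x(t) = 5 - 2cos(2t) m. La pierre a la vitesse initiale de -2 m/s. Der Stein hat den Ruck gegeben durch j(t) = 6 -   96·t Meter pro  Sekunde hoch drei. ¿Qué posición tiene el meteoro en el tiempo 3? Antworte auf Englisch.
Starting from velocity v(t) = 9·t^2 + 6·t - 2, we take 1 antiderivative. The integral of velocity, with x(0) = -1, gives position: x(t) = 3·t^3 + 3·t^2 - 2·t - 1. Using x(t) = 3·t^3 + 3·t^2 - 2·t - 1 and substituting t = 3, we find x = 101.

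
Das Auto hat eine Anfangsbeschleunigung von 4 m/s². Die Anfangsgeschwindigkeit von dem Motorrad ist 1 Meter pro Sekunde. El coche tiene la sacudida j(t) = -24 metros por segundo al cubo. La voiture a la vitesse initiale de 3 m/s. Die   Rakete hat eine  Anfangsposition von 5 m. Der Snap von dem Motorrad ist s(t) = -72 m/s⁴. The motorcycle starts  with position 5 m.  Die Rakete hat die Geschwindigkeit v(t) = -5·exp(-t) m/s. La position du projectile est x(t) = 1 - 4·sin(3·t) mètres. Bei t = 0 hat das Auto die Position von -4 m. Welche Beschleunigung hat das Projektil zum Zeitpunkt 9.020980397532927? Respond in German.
Wir müssen unsere Gleichung für die Position x(t) = 1 - 4·sin(3·t) 2-mal ableiten. Die Ableitung von der Position ergibt die Geschwindigkeit: v(t) = -12·cos(3·t). Die Ableitung von der Geschwindigkeit ergibt die Beschleunigung: a(t) = 36·sin(3·t). Mit a(t) = 36·sin(3·t) und Einsetzen von t = 9.020980397532927, finden wir a = 33.6998426590323.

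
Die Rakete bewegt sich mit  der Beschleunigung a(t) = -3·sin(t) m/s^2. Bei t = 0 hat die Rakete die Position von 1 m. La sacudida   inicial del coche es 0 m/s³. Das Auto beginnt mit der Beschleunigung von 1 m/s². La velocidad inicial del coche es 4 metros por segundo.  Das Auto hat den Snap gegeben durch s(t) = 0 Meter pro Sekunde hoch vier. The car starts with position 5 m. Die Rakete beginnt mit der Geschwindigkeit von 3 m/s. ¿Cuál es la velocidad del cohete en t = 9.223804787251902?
Debemos encontrar la antiderivada de nuestra ecuación de la aceleración a(t) = -3·sin(t) 1 vez. La antiderivada de la aceleración, con v(0) = 3, da la velocidad: v(t) = 3·cos(t). Usando v(t) = 3·cos(t) y sustituyendo t = 9.223804787251902, encontramos v = -2.93961832213837.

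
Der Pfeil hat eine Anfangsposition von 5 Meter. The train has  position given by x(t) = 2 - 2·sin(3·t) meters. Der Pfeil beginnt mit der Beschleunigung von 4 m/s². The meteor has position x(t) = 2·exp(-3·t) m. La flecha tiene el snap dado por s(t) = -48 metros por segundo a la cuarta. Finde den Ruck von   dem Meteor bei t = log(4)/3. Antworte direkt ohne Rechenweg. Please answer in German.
Bei t = log(4)/3, j = -27/2.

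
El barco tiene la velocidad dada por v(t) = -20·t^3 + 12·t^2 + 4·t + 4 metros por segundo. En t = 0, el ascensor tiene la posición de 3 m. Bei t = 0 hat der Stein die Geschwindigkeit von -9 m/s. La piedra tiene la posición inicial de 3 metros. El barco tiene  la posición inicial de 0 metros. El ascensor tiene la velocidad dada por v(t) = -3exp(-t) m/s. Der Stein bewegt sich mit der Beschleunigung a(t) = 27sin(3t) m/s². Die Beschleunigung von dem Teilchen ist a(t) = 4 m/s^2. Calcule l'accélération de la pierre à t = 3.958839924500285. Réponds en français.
De l'équation de l'accélération a(t) = 27·sin(3·t), nous substituons t = 3.958839924500285 pour obtenir a = -17.1833976921903.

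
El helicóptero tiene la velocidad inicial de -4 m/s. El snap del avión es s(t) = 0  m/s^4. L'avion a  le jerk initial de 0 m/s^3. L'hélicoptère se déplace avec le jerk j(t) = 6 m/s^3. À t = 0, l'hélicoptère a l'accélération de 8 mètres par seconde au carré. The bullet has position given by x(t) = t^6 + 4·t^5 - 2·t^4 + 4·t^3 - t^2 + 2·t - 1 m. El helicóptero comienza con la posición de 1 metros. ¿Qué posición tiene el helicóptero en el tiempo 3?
Partiendo de la sacudida j(t) = 6, tomamos 3 antiderivadas. La integral de la sacudida es la aceleración. Usando a(0) = 8, obtenemos a(t) = 6·t + 8. Integrando la aceleración y usando la condición inicial v(0) = -4, obtenemos v(t) = 3·t^2 + 8·t - 4. La integral de la velocidad es la posición. Usando x(0) = 1, obtenemos x(t) = t^3 + 4·t^2 - 4·t + 1. Tenemos la posición x(t) = t^3 + 4·t^2 - 4·t + 1. Sustituyendo t = 3: x(3) = 52.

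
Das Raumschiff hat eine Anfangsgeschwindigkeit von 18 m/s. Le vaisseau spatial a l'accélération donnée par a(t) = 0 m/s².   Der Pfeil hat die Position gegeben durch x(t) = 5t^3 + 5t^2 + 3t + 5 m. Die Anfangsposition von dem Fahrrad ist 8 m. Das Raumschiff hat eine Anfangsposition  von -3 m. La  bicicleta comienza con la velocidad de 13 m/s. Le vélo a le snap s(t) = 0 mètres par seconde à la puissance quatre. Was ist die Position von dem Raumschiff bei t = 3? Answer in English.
Starting from acceleration a(t) = 0, we take 2 antiderivatives. The integral of acceleration is velocity. Using v(0) = 18, we get v(t) = 18. Finding the integral of v(t) and using x(0) = -3: x(t) = 18·t - 3. We have position x(t) = 18·t - 3. Substituting t = 3: x(3) = 51.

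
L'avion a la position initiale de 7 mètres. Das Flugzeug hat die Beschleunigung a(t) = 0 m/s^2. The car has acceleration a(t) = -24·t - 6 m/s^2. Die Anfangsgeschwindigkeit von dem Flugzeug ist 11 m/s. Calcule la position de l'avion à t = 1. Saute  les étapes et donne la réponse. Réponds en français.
À t = 1, x = 18.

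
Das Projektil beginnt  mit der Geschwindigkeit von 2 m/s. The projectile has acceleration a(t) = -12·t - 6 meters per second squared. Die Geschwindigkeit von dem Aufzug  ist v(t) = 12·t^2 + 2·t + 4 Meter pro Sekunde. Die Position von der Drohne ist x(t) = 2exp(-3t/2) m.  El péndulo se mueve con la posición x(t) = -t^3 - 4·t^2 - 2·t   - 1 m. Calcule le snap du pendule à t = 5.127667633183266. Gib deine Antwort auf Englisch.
To solve this, we need to take 4 derivatives of our position equation x(t) = -t^3 - 4·t^2 - 2·t - 1. Taking d/dt of x(t), we find v(t) = -3·t^2 - 8·t - 2. Taking d/dt of v(t), we find a(t) = -6·t - 8. Taking d/dt of a(t), we find j(t) = -6. The derivative of jerk gives snap: s(t) = 0. Using s(t) = 0 and substituting t = 5.127667633183266, we find s = 0.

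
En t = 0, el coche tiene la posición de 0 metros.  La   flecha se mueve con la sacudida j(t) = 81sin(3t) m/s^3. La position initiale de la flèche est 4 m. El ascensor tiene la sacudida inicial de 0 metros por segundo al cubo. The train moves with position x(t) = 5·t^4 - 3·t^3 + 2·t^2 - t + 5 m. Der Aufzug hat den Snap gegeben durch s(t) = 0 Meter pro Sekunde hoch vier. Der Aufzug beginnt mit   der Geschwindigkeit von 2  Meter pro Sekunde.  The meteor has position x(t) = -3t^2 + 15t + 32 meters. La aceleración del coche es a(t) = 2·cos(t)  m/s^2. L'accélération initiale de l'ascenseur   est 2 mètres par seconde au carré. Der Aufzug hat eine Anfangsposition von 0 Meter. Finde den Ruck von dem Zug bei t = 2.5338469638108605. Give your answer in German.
Wir müssen unsere Gleichung für die Position x(t) = 5·t^4 - 3·t^3 + 2·t^2 - t + 5 3-mal ableiten. Durch Ableiten von der Position erhalten wir die Geschwindigkeit: v(t) = 20·t^3 - 9·t^2 + 4·t - 1. Die Ableitung von der Geschwindigkeit ergibt die Beschleunigung: a(t) = 60·t^2 - 18·t + 4. Durch Ableiten von der Beschleunigung erhalten wir den Ruck: j(t) = 120·t - 18. Aus der Gleichung für den Ruck j(t) = 120·t - 18, setzen wir t = 2.5338469638108605 ein und erhalten j = 286.061635657303.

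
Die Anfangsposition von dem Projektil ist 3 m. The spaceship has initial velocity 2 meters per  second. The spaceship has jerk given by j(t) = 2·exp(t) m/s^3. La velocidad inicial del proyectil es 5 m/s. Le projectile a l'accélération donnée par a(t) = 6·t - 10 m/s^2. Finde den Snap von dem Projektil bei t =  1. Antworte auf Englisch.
We must differentiate our acceleration equation a(t) = 6·t - 10 2 times. The derivative of acceleration gives jerk: j(t) = 6. Taking d/dt of j(t), we find s(t) = 0. We have snap s(t) = 0. Substituting t = 1: s(1) = 0.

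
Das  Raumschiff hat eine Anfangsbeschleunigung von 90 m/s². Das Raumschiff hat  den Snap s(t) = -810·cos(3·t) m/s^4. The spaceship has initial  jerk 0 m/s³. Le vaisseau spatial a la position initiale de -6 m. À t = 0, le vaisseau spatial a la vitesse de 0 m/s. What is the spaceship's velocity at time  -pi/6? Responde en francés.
En partant du snap s(t) = -810·cos(3·t), nous prenons 3 intégrales. En prenant ∫s(t)dt et en appliquant j(0) = 0, nous trouvons j(t) = -270·sin(3·t). La primitive du jerk est l'accélération. En utilisant a(0) = 90, nous obtenons a(t) = 90·cos(3·t). L'intégrale de l'accélération, avec v(0) = 0, donne la vitesse: v(t) = 30·sin(3·t). De l'équation de la vitesse v(t) = 30·sin(3·t), nous substituons t = -pi/6 pour obtenir v = -30.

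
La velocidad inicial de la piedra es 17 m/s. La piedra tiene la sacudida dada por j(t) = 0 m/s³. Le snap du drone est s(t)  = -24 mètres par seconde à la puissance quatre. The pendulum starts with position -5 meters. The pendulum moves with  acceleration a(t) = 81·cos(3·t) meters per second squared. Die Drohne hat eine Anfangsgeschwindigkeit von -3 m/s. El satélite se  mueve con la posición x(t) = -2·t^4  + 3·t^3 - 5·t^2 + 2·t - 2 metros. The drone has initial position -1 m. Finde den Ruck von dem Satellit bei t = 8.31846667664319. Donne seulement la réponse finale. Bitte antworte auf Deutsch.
Bei t = 8.31846667664319, j = -381.286400478873.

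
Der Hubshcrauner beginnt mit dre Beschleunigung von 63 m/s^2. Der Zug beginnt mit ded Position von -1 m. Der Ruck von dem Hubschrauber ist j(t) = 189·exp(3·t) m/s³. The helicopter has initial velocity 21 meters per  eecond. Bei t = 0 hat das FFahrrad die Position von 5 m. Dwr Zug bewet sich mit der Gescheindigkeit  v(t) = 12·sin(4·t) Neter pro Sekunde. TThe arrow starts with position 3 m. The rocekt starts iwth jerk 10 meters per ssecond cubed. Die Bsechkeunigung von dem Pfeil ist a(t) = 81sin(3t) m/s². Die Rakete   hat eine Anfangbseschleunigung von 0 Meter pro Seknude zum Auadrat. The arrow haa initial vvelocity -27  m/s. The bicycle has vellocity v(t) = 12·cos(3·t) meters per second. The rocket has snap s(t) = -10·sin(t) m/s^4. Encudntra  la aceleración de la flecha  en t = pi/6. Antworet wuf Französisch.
De l'équation de l'accélération a(t) = 81·sin(3·t), nous substituons t = pi/6 pour obtenir a = 81.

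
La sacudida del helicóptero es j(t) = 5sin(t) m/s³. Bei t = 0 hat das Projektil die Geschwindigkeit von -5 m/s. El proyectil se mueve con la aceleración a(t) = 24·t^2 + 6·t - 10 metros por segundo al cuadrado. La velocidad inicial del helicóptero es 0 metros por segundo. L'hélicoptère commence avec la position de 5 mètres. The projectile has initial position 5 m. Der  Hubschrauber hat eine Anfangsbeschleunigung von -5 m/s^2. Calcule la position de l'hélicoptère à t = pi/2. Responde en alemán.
Wir müssen unsere Gleichung für den Ruck j(t) = 5·sin(t) 3-mal integrieren. Das Integral von dem Ruck, mit a(0) = -5, ergibt die Beschleunigung: a(t) = -5·cos(t). Das Integral von der Beschleunigung ist die Geschwindigkeit. Mit v(0) = 0 erhalten wir v(t) = -5·sin(t). Die Stammfunktion von der Geschwindigkeit, mit x(0) = 5, ergibt die Position: x(t) = 5·cos(t). Mit x(t) = 5·cos(t) und Einsetzen von t = pi/2, finden wir x = 0.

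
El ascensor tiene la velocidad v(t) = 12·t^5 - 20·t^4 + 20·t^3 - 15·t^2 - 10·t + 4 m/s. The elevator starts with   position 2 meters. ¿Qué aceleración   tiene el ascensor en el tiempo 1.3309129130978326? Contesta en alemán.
Wir müssen unsere Gleichung für die Geschwindigkeit v(t) = 12·t^5 - 20·t^4 + 20·t^3 - 15·t^2 - 10·t + 4 1-mal ableiten. Mit d/dt von v(t) finden wir a(t) = 60·t^4 - 80·t^3 + 60·t^2 - 30·t - 10. Wir haben die Beschleunigung a(t) = 60·t^4 - 80·t^3 + 60·t^2 - 30·t - 10. Durch Einsetzen von t = 1.3309129130978326: a(1.3309129130978326) = 56.0099972953012.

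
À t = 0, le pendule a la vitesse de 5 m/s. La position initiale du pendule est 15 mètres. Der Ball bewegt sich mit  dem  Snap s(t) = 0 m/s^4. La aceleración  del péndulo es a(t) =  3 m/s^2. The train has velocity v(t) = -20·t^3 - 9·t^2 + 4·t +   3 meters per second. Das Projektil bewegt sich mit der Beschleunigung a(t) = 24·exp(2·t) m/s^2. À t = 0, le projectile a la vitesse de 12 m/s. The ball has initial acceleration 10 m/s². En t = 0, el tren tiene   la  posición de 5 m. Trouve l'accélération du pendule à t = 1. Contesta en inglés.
From the given acceleration equation a(t) = 3, we substitute t = 1 to get a = 3.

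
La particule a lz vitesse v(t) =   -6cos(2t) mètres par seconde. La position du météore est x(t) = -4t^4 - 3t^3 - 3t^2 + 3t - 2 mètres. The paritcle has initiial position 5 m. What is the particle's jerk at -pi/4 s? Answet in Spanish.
Debemos derivar nuestra ecuación de la velocidad v(t) = -6·cos(2·t) 2 veces. La derivada de la velocidad da la aceleración: a(t) = 12·sin(2·t). La derivada de la aceleración da la sacudida: j(t) = 24·cos(2·t). Usando j(t) = 24·cos(2·t) y sustituyendo t = -pi/4, encontramos j = 0.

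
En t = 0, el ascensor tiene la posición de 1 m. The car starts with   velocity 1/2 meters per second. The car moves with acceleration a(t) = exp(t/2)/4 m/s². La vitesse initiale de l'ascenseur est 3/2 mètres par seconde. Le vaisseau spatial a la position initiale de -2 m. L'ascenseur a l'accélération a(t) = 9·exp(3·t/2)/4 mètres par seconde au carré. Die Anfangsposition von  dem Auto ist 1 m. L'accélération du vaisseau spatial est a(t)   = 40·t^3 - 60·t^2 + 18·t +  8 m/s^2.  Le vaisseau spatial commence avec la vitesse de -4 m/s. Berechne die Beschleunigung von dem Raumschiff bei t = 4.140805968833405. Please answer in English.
Using a(t) = 40·t^3 - 60·t^2 + 18·t + 8 and substituting t = 4.140805968833405, we find a = 1893.73382389261.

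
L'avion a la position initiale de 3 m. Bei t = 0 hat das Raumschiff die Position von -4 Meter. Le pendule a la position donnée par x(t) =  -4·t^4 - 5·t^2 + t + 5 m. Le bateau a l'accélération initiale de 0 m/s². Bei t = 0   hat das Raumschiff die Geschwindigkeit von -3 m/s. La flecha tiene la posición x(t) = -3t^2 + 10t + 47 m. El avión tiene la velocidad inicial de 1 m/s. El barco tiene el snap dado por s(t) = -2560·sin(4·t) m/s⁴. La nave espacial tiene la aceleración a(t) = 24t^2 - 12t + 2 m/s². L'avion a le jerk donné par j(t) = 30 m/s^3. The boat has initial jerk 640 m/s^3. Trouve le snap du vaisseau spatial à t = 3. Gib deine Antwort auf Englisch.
Starting from acceleration a(t) = 24·t^2 - 12·t + 2, we take 2 derivatives. Differentiating acceleration, we get jerk: j(t) = 48·t - 12. The derivative of jerk gives snap: s(t) = 48. From the given snap equation s(t) = 48, we substitute t = 3 to get s = 48.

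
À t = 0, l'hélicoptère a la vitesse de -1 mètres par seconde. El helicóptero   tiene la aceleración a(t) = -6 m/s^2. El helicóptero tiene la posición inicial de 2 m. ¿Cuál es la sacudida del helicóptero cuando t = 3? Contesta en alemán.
Ausgehend von der Beschleunigung a(t) = -6, nehmen wir 1 Ableitung. Durch Ableiten von der Beschleunigung erhalten wir den Ruck: j(t) = 0. Wir haben den Ruck j(t) = 0. Durch Einsetzen von t = 3: j(3) = 0.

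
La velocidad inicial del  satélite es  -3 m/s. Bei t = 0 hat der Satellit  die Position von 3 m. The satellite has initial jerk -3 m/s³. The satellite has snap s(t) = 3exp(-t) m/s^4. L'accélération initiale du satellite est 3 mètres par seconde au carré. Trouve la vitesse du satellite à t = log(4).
Nous devons trouver l'intégrale de notre équation du snap s(t) = 3·exp(-t) 3 fois. En intégrant le snap et en utilisant la condition initiale j(0) = -3, nous obtenons j(t) = -3·exp(-t). En prenant ∫j(t)dt et en appliquant a(0) = 3, nous trouvons a(t) = 3·exp(-t). En prenant ∫a(t)dt et en appliquant v(0) = -3, nous trouvons v(t) = -3·exp(-t). De l'équation de la vitesse v(t) = -3·exp(-t), nous substituons t = log(4) pour obtenir v = -3/4.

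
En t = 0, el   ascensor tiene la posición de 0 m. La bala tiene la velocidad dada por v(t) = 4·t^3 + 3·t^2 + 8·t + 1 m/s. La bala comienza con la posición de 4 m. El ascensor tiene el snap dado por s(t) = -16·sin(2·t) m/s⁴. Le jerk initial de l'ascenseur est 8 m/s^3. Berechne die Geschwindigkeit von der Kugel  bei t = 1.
Wir haben die Geschwindigkeit v(t) = 4·t^3 + 3·t^2 + 8·t + 1. Durch Einsetzen von t = 1: v(1) = 16.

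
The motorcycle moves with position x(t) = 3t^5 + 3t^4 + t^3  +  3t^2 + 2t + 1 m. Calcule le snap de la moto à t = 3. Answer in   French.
Pour résoudre ceci, nous devons prendre 4 dérivées de notre équation de la position x(t) = 3·t^5 + 3·t^4 + t^3 + 3·t^2 + 2·t + 1. En prenant d/dt de x(t), nous trouvons v(t) = 15·t^4 + 12·t^3 + 3·t^2 + 6·t + 2. En prenant d/dt de v(t), nous trouvons a(t) = 60·t^3 + 36·t^2 + 6·t + 6. En prenant d/dt de a(t), nous trouvons j(t) = 180·t^2 + 72·t + 6. La dérivée du jerk donne le snap: s(t) = 360·t + 72. En utilisant s(t) = 360·t + 72 et en substituant t = 3, nous trouvons s = 1152.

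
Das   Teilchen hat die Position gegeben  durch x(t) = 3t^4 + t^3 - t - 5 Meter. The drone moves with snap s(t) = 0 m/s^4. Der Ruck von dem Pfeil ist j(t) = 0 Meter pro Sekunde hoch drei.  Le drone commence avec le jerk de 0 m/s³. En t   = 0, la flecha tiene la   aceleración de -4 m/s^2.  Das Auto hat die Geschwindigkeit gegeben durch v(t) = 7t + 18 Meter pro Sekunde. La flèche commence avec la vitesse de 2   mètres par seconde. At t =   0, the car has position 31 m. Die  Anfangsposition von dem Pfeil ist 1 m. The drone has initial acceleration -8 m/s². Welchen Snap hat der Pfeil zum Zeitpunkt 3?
Wir müssen unsere Gleichung für den Ruck j(t) = 0 1-mal ableiten. Durch Ableiten von dem Ruck erhalten wir den Snap: s(t) = 0. Mit s(t) = 0 und Einsetzen von t = 3, finden wir s = 0.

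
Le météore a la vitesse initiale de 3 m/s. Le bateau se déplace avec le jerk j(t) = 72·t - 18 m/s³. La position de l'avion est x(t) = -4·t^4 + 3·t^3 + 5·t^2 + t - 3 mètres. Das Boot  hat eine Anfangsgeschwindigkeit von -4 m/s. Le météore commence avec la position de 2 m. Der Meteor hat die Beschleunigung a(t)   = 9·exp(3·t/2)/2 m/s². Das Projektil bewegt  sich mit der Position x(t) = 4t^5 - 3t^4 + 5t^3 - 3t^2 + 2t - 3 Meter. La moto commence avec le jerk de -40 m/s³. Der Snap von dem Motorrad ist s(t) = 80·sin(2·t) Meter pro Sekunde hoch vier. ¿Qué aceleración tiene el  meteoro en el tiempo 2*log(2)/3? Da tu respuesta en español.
Tenemos la aceleración a(t) = 9·exp(3·t/2)/2. Sustituyendo t = 2*log(2)/3: a(2*log(2)/3) = 9.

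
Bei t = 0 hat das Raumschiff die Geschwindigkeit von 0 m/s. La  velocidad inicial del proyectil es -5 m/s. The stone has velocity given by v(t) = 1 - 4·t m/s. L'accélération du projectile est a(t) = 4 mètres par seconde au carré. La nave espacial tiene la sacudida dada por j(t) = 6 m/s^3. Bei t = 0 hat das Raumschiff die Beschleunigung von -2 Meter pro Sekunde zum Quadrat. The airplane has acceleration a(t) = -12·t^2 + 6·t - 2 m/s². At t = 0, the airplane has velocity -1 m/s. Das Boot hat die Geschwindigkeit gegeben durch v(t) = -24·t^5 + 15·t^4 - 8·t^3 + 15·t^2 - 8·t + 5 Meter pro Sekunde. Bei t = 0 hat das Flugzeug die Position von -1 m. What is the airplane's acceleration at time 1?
We have acceleration a(t) = -12·t^2 + 6·t - 2. Substituting t = 1: a(1) = -8.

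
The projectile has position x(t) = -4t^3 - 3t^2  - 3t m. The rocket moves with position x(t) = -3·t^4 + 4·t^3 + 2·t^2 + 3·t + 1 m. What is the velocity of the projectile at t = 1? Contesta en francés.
Pour résoudre ceci, nous devons prendre 1 dérivée de notre équation de la position x(t) = -4·t^3 - 3·t^2 - 3·t. La dérivée de la position donne la vitesse: v(t) = -12·t^2 - 6·t - 3. Nous avons la vitesse v(t) = -12·t^2 - 6·t - 3. En substituant t = 1: v(1) = -21.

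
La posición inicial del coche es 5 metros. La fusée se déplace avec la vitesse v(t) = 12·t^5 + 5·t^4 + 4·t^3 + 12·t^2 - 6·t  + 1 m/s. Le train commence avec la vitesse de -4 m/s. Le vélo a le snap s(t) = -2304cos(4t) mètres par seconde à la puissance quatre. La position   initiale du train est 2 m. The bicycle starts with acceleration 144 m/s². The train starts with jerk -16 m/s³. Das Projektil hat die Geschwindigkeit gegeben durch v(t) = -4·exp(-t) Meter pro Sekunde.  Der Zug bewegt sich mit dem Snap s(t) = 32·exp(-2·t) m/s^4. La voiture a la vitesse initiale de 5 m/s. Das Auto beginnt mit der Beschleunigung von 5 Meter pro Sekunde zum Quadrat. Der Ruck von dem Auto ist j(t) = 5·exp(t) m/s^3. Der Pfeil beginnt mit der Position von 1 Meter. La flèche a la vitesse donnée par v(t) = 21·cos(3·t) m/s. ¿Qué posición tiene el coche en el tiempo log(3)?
Para resolver esto, necesitamos tomar 3 antiderivadas de nuestra ecuación de la sacudida j(t) = 5·exp(t). Tomando ∫j(t)dt y aplicando a(0) = 5, encontramos a(t) = 5·exp(t). La antiderivada de la aceleración, con v(0) = 5, da la velocidad: v(t) = 5·exp(t). La antiderivada de la velocidad es la posición. Usando x(0) = 5, obtenemos x(t) = 5·exp(t). Tenemos la posición x(t) = 5·exp(t). Sustituyendo t = log(3): x(log(3)) = 15.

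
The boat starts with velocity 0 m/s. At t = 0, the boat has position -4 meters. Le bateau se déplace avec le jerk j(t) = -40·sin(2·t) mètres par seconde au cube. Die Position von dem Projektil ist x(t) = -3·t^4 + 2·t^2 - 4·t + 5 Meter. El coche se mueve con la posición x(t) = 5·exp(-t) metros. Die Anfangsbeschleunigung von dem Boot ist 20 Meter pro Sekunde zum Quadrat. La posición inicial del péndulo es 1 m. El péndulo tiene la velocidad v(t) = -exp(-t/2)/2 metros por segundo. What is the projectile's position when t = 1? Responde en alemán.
Mit x(t) = -3·t^4 + 2·t^2 - 4·t + 5 und Einsetzen von t = 1, finden wir x = 0.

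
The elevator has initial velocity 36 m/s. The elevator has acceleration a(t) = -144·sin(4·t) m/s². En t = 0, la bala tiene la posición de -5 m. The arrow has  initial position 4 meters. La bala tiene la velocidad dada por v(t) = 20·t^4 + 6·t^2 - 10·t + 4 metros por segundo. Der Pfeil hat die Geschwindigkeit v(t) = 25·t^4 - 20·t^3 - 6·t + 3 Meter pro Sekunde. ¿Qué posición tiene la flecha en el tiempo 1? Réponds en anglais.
To solve this, we need to take 1 antiderivative of our velocity equation v(t) = 25·t^4 - 20·t^3 - 6·t + 3. Taking ∫v(t)dt and applying x(0) = 4, we find x(t) = 5·t^5 - 5·t^4 - 3·t^2 + 3·t + 4. We have position x(t) = 5·t^5 - 5·t^4 - 3·t^2 + 3·t + 4. Substituting t = 1: x(1) = 4.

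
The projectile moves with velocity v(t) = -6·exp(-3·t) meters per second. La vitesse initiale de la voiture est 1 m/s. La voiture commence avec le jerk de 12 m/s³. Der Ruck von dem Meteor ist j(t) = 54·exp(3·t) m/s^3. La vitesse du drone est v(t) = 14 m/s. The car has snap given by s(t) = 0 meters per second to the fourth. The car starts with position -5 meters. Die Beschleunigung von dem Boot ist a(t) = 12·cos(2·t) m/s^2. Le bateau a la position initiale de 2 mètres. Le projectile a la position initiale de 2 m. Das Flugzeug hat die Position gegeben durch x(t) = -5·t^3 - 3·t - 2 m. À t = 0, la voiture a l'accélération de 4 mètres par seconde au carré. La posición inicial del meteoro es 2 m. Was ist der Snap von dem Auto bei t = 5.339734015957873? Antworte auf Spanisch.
Usando s(t) = 0 y sustituyendo t = 5.339734015957873, encontramos s = 0.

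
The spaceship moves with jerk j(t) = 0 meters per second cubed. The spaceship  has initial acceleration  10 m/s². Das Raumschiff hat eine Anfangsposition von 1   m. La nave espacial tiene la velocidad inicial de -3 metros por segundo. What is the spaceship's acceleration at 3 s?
To find the answer, we compute 1 antiderivative of j(t) = 0. The antiderivative of jerk is acceleration. Using a(0) = 10, we get a(t) = 10. We have acceleration a(t) = 10. Substituting t = 3: a(3) = 10.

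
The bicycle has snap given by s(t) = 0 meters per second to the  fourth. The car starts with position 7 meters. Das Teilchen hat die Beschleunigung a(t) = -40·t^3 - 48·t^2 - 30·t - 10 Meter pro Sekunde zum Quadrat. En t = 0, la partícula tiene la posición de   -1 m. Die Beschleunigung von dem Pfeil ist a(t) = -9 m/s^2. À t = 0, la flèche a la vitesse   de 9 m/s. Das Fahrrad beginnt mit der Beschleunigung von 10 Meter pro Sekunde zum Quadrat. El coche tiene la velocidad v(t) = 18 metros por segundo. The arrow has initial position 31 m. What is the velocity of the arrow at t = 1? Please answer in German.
Ausgehend von der Beschleunigung a(t) = -9, nehmen wir 1 Stammfunktion. Mit ∫a(t)dt und Anwendung von v(0) = 9, finden wir v(t) = 9 - 9·t. Aus der Gleichung für die Geschwindigkeit v(t) = 9 - 9·t, setzen wir t = 1 ein und erhalten v = 0.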